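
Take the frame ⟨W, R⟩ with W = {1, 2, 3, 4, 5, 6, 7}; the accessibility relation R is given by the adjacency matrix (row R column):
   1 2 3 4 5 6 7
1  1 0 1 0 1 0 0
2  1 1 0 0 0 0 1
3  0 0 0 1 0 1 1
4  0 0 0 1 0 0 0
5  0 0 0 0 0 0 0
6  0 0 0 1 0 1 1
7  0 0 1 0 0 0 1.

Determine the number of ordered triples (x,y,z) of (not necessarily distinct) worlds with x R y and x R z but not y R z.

19

Enumerating: (1,3,1), (1,3,3), (1,3,5), (1,5,1), (1,5,3), (1,5,5), (2,1,2), (2,1,7), (2,7,1), (2,7,2), (3,4,6), (3,4,7), … and 7 more.
Total: 19.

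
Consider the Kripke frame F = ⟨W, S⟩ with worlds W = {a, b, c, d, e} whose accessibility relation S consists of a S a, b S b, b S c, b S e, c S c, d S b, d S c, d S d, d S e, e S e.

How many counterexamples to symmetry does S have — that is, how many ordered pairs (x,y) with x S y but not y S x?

5

Enumerating: (b,c), (b,e), (d,b), (d,c), (d,e).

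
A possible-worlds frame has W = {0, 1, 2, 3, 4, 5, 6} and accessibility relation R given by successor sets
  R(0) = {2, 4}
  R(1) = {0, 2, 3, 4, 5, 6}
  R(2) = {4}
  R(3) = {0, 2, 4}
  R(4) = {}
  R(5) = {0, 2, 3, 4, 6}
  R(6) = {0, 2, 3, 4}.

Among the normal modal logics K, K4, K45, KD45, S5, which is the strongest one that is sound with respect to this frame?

K4

Transitive (axiom 4): yes — every two-step R-path is closed by a direct edge.
Euclidean (axiom 5): no — 0 R 4 and 0 R 2, but not 4 R 2.
Serial (axiom D): no — 4 has no R-successor.
Reflexive (axiom T): no — 0 is not related to itself.
So F validates K, K4; K45 would additionally require R to be Euclidean. The strongest is K4.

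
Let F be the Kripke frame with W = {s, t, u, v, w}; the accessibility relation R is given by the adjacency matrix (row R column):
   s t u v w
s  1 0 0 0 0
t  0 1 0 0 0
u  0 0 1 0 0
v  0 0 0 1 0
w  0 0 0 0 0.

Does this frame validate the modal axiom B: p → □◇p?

Yes

The schema B characterises exactly the symmetric frames.
Symmetric: yes — every pair in R has its reverse in R.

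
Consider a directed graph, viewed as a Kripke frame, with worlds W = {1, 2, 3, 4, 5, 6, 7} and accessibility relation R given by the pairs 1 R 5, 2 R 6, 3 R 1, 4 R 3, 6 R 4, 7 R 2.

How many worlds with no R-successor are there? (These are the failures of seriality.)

1

Enumerating: 5.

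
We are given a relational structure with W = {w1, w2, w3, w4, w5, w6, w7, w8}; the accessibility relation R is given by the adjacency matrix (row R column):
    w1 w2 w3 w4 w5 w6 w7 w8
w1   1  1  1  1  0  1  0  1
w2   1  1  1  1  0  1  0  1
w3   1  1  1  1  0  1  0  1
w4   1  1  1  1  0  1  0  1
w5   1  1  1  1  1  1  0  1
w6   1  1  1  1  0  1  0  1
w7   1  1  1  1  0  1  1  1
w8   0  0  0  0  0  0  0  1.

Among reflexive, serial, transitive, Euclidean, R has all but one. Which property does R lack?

Euclidean

Reflexive: yes — every world is R-related to itself.
Serial: yes — every world has a successor (e.g. w1 R w1).
Transitive: yes — every two-step R-path is closed by a direct edge.
Euclidean: no — w1 R w8 and w1 R w2, but not w8 R w2.
Only Euclidean fails.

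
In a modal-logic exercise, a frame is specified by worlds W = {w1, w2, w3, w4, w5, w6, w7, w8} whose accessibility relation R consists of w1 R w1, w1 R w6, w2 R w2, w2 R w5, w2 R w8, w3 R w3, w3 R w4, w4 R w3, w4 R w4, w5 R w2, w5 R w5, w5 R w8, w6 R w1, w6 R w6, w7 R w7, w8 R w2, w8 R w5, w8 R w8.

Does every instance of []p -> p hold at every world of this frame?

Axiom T corresponds to the accessibility relation being reflexive.
Reflexive: yes — every world is R-related to itself.

Yes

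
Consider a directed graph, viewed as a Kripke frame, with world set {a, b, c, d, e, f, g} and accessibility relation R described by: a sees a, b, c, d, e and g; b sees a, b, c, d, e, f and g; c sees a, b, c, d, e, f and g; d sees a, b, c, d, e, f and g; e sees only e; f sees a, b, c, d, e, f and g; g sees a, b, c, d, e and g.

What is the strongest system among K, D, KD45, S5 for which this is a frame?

Serial (axiom D): yes — every world has a successor (e.g. a R a).
Euclidean (axiom 5): no — a R e and a R b, but not e R b.
Transitive (axiom 4): no — a R b and b R f, but not a R f.
Reflexive (axiom T): yes — every world is R-related to itself.
So F validates K, D; KD45 would additionally require R to be Euclidean and transitive. The strongest is D.

D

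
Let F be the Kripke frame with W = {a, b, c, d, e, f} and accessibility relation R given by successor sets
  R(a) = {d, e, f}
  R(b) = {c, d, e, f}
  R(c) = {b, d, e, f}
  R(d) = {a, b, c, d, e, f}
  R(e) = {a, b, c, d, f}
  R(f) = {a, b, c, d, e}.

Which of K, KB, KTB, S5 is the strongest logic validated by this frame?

KB

Symmetric (axiom B): yes — every pair in R has its reverse in R.
Reflexive (axiom T): no — a is not related to itself.
Euclidean (axiom 5): no — d R a and d R b, but not a R b.
So F validates K, KB; KTB would additionally require R to be reflexive. The strongest is KB.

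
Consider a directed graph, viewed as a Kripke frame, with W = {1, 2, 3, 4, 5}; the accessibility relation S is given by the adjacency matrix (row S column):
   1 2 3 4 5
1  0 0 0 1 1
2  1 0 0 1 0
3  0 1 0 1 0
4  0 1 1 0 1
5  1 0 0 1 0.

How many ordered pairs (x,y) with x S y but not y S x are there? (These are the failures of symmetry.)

Enumerating: (1,4), (2,1), (3,2).

3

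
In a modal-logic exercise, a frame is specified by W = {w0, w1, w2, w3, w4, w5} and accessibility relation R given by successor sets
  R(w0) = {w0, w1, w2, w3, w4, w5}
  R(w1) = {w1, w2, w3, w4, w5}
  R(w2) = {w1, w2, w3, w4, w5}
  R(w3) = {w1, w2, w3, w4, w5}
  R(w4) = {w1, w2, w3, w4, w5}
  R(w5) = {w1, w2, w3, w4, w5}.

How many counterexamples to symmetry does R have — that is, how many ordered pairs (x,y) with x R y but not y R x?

Enumerating: (w0,w1), (w0,w2), (w0,w3), (w0,w4), (w0,w5).

5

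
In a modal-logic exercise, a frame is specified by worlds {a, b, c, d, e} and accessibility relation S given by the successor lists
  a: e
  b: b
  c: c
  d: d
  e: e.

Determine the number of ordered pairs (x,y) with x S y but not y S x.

1

Enumerating: (a,e).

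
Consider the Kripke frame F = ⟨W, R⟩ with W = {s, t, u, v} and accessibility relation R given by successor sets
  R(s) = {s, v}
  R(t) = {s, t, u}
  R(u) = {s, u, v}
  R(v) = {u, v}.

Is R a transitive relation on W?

Transitive: no — s R v and v R u, but not s R u.

No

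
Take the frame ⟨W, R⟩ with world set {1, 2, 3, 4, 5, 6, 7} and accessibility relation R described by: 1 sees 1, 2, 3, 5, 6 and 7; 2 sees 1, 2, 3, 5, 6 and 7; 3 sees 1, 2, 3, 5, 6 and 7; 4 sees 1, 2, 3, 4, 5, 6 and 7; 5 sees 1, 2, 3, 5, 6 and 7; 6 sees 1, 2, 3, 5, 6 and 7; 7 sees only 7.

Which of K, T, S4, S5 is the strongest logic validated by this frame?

Reflexive (axiom T): yes — every world is R-related to itself.
Transitive (axiom 4): yes — every two-step R-path is closed by a direct edge.
Euclidean (axiom 5): no — 1 R 7 and 1 R 2, but not 7 R 2.
So F validates K, T, S4; S5 would additionally require R to be Euclidean. The strongest is S4.

S4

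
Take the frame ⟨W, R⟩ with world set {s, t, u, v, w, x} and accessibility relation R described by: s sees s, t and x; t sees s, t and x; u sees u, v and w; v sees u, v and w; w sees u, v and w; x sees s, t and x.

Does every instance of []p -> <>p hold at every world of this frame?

Yes

Axiom D corresponds to the accessibility relation being serial.
Serial: yes — every world has a successor (e.g. s R s).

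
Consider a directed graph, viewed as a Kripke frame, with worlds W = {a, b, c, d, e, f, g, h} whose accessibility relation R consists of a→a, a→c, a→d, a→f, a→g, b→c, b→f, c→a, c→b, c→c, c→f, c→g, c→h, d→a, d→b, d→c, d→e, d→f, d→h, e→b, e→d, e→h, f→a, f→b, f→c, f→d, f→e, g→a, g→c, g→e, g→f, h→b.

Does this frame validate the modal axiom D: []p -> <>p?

Yes

Axiom D corresponds to the accessibility relation being serial.
Serial: yes — every world has a successor (e.g. a R a).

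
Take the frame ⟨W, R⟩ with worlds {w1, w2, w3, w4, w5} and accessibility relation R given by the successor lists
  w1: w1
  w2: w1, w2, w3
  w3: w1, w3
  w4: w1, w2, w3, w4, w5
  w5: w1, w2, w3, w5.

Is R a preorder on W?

Yes

Reflexive: yes — every world is R-related to itself.
Transitive: yes — every two-step R-path is closed by a direct edge.
So R is a preorder.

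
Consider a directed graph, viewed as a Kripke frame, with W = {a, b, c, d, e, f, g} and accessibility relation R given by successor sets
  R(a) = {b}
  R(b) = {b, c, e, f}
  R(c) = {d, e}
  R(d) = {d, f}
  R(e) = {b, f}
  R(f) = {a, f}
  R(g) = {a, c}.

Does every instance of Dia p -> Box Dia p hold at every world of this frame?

No

By correspondence theory, 5 is valid on a frame iff R is Euclidean.
Euclidean: no — b R c and b R f, but not c R f.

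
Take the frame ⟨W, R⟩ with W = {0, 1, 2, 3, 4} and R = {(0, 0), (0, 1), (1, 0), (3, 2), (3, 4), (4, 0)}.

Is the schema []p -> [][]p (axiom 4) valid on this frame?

No

By correspondence theory, 4 is valid on a frame iff R is transitive.
Transitive: no — 3 R 4 and 4 R 0, but not 3 R 0.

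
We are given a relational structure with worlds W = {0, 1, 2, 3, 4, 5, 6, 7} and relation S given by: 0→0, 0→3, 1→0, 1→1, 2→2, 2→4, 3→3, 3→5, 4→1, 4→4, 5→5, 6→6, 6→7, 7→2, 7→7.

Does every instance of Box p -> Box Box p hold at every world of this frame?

The schema 4 characterises exactly the transitive frames.
Transitive: no — 0 S 3 and 3 S 5, but not 0 S 5.

No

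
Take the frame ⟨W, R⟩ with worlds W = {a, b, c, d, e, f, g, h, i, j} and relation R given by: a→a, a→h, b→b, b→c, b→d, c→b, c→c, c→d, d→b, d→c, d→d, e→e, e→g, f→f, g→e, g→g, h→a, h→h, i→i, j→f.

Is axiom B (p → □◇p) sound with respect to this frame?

No

Axiom B corresponds to the accessibility relation being symmetric.
Symmetric: no — j R f but not f R j.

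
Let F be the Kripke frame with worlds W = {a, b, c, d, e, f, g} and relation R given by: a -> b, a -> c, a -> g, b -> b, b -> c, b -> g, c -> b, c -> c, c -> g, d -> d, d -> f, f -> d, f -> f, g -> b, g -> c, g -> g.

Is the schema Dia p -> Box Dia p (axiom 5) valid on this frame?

Yes

By correspondence theory, 5 is valid on a frame iff R is Euclidean.
Euclidean: yes — any two successors of a common world are R-related.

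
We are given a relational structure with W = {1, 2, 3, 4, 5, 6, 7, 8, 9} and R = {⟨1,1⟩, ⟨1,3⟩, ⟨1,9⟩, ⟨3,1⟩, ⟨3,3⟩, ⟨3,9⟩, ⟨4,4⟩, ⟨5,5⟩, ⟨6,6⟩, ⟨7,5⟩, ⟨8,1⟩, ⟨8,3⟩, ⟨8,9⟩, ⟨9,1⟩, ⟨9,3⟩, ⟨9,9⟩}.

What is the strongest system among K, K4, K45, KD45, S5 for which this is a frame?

Transitive (axiom 4): yes — every two-step R-path is closed by a direct edge.
Euclidean (axiom 5): yes — any two successors of a common world are R-related.
Serial (axiom D): no — 2 has no R-successor.
Reflexive (axiom T): no — 2 is not related to itself.
So F validates K, K4, K45; KD45 would additionally require R to be serial. The strongest is K45.

K45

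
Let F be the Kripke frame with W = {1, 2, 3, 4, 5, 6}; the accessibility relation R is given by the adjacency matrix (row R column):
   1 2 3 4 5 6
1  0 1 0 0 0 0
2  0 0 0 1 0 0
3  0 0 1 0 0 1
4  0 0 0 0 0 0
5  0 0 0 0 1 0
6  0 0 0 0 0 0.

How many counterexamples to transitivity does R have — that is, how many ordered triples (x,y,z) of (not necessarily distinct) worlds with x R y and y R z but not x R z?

1

Enumerating: (1,2,4).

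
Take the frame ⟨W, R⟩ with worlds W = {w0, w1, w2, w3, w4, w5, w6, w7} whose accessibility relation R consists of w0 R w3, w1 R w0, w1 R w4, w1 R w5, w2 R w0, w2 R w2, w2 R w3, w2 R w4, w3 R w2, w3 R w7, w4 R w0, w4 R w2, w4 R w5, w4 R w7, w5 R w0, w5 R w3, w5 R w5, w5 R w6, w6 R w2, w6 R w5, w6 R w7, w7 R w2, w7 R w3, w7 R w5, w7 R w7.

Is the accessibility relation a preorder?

Reflexive: no — w0 is not related to itself.
Transitive: no — w0 R w3 and w3 R w2, but not w0 R w2.
So R is not a preorder.

No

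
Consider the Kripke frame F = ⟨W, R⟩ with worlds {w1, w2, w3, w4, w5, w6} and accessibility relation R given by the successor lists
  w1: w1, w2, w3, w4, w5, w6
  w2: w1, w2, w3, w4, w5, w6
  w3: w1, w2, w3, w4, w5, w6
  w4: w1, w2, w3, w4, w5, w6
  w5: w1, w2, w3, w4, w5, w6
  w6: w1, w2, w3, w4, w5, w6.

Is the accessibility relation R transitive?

Yes

Transitive: yes — every two-step R-path is closed by a direct edge.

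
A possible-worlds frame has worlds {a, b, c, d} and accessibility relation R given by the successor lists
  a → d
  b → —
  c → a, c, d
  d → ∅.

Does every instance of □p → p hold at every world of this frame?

The schema T characterises exactly the reflexive frames.
Reflexive: no — a is not related to itself.

No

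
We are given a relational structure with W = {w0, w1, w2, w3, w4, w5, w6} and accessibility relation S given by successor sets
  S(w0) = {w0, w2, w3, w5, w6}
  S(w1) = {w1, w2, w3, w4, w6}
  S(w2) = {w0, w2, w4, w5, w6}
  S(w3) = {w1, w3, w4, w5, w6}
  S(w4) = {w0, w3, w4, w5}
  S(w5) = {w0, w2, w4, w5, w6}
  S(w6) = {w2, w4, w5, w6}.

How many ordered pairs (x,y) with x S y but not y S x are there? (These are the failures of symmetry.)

Enumerating: (w0,w3), (w0,w6), (w1,w2), (w1,w4), (w1,w6), (w2,w4), (w3,w5), (w3,w6), (w4,w0), (w6,w4).

10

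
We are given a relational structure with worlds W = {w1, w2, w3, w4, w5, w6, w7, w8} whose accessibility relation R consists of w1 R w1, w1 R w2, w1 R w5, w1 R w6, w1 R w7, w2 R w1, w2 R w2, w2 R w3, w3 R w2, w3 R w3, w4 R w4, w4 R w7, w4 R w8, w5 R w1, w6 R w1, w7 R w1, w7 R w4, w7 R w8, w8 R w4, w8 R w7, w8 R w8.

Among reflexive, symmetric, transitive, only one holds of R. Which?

Reflexive: no — w5 is not related to itself.
Symmetric: yes — every pair in R has its reverse in R.
Transitive: no — w1 R w2 and w2 R w3, but not w1 R w3.
Only symmetric holds.

symmetric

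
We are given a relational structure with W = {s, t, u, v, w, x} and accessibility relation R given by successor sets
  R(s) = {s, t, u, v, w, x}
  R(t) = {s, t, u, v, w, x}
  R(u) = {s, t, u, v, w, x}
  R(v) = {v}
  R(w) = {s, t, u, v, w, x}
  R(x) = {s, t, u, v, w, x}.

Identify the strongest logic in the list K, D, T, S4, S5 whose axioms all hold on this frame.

Serial (axiom D): yes — every world has a successor (e.g. s R s).
Reflexive (axiom T): yes — every world is R-related to itself.
Transitive (axiom 4): yes — every two-step R-path is closed by a direct edge.
Euclidean (axiom 5): no — s R v and s R t, but not v R t.
So F validates K, D, T, S4; S5 would additionally require R to be Euclidean. The strongest is S4.

S4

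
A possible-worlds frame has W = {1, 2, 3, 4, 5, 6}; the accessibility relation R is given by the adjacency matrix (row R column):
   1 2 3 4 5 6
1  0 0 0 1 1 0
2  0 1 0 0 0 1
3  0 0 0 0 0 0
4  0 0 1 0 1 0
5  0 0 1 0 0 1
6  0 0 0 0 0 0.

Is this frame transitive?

Transitive: no — 1 R 4 and 4 R 3, but not 1 R 3.

No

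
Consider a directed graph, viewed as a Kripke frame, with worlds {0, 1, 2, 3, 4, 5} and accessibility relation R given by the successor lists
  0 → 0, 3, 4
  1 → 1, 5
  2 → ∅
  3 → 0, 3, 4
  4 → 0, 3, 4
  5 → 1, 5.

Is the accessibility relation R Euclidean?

Euclidean: yes — any two successors of a common world are R-related.

Yes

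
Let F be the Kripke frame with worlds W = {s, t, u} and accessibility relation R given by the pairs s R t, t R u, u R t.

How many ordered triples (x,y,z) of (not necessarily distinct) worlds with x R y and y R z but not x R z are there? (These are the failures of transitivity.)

Enumerating: (s,t,u), (t,u,t), (u,t,u).

3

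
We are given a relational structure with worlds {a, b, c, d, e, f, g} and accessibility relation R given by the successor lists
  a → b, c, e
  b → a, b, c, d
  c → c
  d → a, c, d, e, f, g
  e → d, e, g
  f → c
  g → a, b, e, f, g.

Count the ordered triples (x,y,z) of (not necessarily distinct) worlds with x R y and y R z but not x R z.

21

Enumerating: (a,b,a), (a,b,d), (a,e,d), (a,e,g), (b,a,e), (b,d,e), (b,d,f), (b,d,g), (d,a,b), (d,g,b), (e,d,a), (e,d,c), … and 9 more.
Total: 21.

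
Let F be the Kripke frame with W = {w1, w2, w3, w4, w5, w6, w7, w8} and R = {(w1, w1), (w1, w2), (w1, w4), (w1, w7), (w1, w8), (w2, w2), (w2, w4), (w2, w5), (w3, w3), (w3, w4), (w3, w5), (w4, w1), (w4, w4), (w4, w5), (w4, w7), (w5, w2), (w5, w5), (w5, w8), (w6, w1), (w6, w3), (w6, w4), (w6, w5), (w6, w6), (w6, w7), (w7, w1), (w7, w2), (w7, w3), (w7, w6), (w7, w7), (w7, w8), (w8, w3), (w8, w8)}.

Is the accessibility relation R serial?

Yes

Serial: yes — every world has a successor (e.g. w1 R w1).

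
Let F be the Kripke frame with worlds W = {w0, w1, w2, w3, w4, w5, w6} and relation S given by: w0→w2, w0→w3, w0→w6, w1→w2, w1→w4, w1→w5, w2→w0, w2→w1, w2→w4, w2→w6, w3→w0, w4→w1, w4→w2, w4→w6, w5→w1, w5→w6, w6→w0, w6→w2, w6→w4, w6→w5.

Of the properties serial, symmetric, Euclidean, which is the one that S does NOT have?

Euclidean

Serial: yes — every world has a successor (e.g. w0 S w2).
Symmetric: yes — every pair in S has its reverse in S.
Euclidean: no — w0 S w2 and w0 S w3, but not w2 S w3.
Only Euclidean fails.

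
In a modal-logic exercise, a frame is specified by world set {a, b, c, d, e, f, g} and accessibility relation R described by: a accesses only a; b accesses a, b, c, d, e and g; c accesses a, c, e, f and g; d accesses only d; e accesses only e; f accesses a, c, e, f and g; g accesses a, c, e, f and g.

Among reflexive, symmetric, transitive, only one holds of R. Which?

Reflexive: yes — every world is R-related to itself.
Symmetric: no — b R a but not a R b.
Transitive: no — b R c and c R f, but not b R f.
Only reflexive holds.

reflexive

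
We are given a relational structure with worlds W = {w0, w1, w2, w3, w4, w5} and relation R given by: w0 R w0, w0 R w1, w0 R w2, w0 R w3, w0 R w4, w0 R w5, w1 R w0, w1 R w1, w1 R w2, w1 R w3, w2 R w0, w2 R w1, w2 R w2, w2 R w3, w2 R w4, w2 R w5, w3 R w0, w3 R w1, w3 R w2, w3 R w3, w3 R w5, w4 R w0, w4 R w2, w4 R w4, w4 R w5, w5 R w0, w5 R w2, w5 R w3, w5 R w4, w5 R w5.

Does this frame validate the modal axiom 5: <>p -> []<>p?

No

Axiom 5 corresponds to the accessibility relation being Euclidean.
Euclidean: no — w0 R w1 and w0 R w4, but not w1 R w4.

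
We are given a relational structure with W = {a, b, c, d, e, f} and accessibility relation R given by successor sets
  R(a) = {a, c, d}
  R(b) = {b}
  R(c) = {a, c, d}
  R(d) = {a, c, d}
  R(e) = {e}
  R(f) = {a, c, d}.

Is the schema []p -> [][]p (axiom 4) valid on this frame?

Yes

The schema 4 characterises exactly the transitive frames.
Transitive: yes — every two-step R-path is closed by a direct edge.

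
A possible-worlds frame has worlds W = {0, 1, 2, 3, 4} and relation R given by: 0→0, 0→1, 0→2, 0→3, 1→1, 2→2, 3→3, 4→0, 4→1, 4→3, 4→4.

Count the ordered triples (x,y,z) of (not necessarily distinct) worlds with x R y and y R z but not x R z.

1

Enumerating: (4,0,2).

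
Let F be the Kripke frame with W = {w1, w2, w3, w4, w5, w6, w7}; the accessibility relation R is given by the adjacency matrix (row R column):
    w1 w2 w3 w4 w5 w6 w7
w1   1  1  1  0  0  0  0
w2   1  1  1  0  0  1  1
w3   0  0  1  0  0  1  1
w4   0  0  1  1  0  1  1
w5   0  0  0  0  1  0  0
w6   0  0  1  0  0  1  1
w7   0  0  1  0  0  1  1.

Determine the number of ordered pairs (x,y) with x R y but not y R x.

7

Enumerating: (w1,w3), (w2,w3), (w2,w6), (w2,w7), (w4,w3), (w4,w6), (w4,w7).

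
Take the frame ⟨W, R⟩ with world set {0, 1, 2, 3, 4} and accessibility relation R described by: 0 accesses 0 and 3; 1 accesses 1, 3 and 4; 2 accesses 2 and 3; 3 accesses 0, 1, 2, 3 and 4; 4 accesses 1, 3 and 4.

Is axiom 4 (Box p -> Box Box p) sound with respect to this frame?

By correspondence theory, 4 is valid on a frame iff R is transitive.
Transitive: no — 0 R 3 and 3 R 1, but not 0 R 1.

No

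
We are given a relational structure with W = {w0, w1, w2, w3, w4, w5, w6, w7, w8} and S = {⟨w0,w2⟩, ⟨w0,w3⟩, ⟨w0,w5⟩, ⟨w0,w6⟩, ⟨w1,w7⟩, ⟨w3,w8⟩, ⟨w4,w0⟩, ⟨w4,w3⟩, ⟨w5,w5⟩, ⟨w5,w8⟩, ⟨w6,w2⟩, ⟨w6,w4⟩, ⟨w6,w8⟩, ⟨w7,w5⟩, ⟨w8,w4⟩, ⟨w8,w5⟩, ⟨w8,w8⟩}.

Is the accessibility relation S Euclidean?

Euclidean: no — w0 S w2 and w0 S w3, but not w2 S w3.

No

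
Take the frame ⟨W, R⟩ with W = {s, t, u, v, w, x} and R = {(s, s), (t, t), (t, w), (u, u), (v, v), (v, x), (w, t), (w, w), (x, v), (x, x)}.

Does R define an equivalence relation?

Yes

Reflexive: yes — every world is R-related to itself.
Symmetric: yes — every pair in R has its reverse in R.
Transitive: yes — every two-step R-path is closed by a direct edge.
So R is an equivalence relation.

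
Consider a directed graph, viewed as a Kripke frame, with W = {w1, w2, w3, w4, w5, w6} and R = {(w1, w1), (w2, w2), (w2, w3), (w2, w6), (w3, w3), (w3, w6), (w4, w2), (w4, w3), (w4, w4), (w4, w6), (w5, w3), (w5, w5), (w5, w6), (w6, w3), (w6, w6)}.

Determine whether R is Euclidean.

No

Euclidean: no — w4 R w3 and w4 R w2, but not w3 R w2.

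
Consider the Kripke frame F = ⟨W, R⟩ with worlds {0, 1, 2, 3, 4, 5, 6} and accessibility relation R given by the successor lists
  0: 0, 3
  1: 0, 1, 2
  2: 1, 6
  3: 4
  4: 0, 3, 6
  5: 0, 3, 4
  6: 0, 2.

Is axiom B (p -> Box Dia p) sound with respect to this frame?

No

The schema B characterises exactly the symmetric frames.
Symmetric: no — 0 R 3 but not 3 R 0.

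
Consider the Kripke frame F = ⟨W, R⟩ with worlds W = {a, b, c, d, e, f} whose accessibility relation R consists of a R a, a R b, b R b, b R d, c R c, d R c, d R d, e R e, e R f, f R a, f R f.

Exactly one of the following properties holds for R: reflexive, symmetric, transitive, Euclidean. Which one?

Reflexive: yes — every world is R-related to itself.
Symmetric: no — a R b but not b R a.
Transitive: no — a R b and b R d, but not a R d.
Euclidean: no — a R b and a R a, but not b R a.
Only reflexive holds.

reflexive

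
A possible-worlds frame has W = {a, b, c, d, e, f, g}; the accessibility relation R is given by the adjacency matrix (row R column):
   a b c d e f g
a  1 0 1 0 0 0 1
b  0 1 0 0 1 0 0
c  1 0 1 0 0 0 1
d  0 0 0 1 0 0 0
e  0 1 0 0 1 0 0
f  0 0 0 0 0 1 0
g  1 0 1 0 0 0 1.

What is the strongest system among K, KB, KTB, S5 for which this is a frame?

S5

Symmetric (axiom B): yes — every pair in R has its reverse in R.
Reflexive (axiom T): yes — every world is R-related to itself.
Euclidean (axiom 5): yes — any two successors of a common world are R-related.
So F validates K, KB, KTB, S5. The strongest is S5.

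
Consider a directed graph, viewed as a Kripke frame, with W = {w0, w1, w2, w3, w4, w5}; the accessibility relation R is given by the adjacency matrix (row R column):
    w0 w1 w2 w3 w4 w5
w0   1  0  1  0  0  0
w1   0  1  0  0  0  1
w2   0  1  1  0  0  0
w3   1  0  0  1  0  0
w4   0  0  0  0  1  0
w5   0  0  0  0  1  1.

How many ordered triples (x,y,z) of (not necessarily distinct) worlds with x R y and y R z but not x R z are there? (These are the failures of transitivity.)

4

Enumerating: (w0,w2,w1), (w1,w5,w4), (w2,w1,w5), (w3,w0,w2).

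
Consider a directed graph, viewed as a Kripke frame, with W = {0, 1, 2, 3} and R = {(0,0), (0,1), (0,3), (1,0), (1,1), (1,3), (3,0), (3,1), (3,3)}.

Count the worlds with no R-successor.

Enumerating: 2.

1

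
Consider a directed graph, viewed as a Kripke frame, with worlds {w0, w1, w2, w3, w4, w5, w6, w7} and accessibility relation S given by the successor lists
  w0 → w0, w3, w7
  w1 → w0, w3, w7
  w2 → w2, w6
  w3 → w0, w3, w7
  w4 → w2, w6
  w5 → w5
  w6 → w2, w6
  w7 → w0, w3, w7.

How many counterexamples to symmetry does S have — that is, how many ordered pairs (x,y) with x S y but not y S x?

Enumerating: (w1,w0), (w1,w3), (w1,w7), (w4,w2), (w4,w6).

5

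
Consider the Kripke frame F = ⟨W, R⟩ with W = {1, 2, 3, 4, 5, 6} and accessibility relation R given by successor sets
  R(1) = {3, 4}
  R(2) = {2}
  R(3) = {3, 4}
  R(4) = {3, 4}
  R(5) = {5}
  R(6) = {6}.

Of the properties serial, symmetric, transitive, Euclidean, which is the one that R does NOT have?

symmetric

Serial: yes — every world has a successor (e.g. 1 R 3).
Symmetric: no — 1 R 3 but not 3 R 1.
Transitive: yes — every two-step R-path is closed by a direct edge.
Euclidean: yes — any two successors of a common world are R-related.
Only symmetric fails.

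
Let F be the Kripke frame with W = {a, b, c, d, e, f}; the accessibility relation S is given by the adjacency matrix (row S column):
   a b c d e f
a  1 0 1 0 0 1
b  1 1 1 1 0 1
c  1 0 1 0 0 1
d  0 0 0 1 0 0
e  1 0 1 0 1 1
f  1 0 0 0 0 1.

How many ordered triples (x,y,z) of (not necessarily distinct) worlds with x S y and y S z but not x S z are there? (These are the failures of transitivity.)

Enumerating: (f,a,c).

1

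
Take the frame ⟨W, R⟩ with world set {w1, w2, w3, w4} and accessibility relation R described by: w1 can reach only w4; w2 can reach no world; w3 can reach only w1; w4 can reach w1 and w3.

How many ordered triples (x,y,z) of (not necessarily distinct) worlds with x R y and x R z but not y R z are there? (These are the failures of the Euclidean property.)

Enumerating: (w1,w4,w4), (w3,w1,w1), (w4,w1,w1), (w4,w1,w3), (w4,w3,w3).

5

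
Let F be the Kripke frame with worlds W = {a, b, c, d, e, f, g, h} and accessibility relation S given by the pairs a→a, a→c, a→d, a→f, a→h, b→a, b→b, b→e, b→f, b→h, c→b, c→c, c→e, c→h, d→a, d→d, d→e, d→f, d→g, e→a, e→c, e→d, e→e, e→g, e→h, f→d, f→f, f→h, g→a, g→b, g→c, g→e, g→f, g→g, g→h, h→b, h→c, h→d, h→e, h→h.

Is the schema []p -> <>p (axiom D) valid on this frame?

Yes

Axiom D corresponds to the accessibility relation being serial.
Serial: yes — every world has a successor (e.g. a S a).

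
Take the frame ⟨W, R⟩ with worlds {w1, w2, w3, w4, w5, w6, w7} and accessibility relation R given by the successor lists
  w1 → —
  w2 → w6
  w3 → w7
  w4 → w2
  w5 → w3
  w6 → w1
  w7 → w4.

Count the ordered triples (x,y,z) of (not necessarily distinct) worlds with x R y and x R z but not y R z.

6

Enumerating: (w2,w6,w6), (w3,w7,w7), (w4,w2,w2), (w5,w3,w3), (w6,w1,w1), (w7,w4,w4).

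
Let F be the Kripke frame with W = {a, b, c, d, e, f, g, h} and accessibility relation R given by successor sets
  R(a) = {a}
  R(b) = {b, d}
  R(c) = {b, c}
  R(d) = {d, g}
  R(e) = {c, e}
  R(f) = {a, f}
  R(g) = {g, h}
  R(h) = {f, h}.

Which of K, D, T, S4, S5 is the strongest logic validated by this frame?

T

Serial (axiom D): yes — every world has a successor (e.g. a R a).
Reflexive (axiom T): yes — every world is R-related to itself.
Transitive (axiom 4): no — b R d and d R g, but not b R g.
Euclidean (axiom 5): no — b R d and b R b, but not d R b.
So F validates K, D, T; S4 would additionally require R to be transitive. The strongest is T.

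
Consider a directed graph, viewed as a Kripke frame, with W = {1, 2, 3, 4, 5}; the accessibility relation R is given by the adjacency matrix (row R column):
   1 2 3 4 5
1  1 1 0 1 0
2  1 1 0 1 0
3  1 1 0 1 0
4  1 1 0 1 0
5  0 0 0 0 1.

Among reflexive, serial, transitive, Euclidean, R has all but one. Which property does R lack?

Reflexive: no — 3 is not related to itself.
Serial: yes — every world has a successor (e.g. 1 R 1).
Transitive: yes — every two-step R-path is closed by a direct edge.
Euclidean: yes — any two successors of a common world are R-related.
Only reflexive fails.

reflexive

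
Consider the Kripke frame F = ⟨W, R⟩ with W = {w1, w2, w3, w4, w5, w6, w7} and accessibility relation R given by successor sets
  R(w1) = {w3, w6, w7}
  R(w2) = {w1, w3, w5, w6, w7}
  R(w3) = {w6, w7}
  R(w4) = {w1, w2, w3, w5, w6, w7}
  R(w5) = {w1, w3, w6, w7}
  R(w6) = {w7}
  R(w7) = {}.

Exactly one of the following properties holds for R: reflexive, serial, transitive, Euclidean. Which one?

Reflexive: no — w1 is not related to itself.
Serial: no — w7 has no R-successor.
Transitive: yes — every two-step R-path is closed by a direct edge.
Euclidean: no — w1 R w6 and w1 R w3, but not w6 R w3.
Only transitive holds.

transitive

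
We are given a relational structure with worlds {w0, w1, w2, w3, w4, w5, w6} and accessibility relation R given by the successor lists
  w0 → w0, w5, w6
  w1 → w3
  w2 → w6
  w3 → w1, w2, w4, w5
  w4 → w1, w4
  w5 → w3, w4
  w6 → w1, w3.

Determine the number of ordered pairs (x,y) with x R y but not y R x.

9

Enumerating: (w0,w5), (w0,w6), (w2,w6), (w3,w2), (w3,w4), (w4,w1), (w5,w4), (w6,w1), (w6,w3).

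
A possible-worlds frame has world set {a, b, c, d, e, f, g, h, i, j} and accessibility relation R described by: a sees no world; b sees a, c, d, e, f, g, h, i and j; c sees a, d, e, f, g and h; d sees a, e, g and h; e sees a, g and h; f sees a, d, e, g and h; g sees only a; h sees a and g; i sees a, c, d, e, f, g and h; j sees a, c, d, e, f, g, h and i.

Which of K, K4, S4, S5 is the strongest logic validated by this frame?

K4

Transitive (axiom 4): yes — every two-step R-path is closed by a direct edge.
Reflexive (axiom T): no — a is not related to itself.
Euclidean (axiom 5): no — b R a and b R c, but not a R c.
So F validates K, K4; S4 would additionally require R to be reflexive. The strongest is K4.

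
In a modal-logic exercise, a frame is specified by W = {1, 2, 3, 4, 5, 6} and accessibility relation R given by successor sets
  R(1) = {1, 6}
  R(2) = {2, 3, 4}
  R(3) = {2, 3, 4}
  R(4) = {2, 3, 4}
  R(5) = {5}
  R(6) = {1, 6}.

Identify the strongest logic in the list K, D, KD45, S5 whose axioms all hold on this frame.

Serial (axiom D): yes — every world has a successor (e.g. 1 R 1).
Euclidean (axiom 5): yes — any two successors of a common world are R-related.
Transitive (axiom 4): yes — every two-step R-path is closed by a direct edge.
Reflexive (axiom T): yes — every world is R-related to itself.
So F validates K, D, KD45, S5. The strongest is S5.

S5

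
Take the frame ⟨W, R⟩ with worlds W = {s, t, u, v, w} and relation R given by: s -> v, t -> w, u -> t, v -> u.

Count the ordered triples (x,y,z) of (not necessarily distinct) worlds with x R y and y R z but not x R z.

3

Enumerating: (s,v,u), (u,t,w), (v,u,t).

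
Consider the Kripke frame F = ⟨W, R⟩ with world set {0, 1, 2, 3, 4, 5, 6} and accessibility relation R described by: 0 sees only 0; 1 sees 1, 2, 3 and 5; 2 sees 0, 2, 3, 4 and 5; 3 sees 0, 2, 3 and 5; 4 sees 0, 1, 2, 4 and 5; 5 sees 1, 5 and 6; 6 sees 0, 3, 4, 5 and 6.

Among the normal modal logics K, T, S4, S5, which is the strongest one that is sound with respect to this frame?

Reflexive (axiom T): yes — every world is R-related to itself.
Transitive (axiom 4): no — 1 R 2 and 2 R 0, but not 1 R 0.
Euclidean (axiom 5): no — 1 R 5 and 1 R 2, but not 5 R 2.
So F validates K, T; S4 would additionally require R to be transitive. The strongest is T.

T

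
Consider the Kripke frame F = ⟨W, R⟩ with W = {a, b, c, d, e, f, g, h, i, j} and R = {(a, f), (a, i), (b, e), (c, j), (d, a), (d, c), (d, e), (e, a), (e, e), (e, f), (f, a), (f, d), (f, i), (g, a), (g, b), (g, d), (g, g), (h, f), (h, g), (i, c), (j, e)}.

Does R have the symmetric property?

No

Symmetric: no — a R i but not i R a.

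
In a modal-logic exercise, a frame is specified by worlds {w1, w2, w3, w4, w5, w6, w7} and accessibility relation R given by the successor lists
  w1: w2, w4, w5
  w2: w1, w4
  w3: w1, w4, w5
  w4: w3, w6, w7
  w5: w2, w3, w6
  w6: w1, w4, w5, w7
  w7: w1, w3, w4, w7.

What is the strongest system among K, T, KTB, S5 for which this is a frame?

Reflexive (axiom T): no — w1 is not related to itself.
Symmetric (axiom B): no — w1 R w4 but not w4 R w1.
Euclidean (axiom 5): no — w1 R w2 and w1 R w5, but not w2 R w5.
So F validates K; T would additionally require R to be reflexive. The strongest is K.

K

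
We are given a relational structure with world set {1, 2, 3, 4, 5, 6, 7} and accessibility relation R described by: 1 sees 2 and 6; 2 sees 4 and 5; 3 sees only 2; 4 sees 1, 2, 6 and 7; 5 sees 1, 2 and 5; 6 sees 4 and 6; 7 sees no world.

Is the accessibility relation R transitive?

No

Transitive: no — 1 R 2 and 2 R 4, but not 1 R 4.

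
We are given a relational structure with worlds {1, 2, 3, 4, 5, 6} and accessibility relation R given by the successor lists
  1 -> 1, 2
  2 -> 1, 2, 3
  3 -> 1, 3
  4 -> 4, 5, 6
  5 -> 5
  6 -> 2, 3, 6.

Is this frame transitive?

Transitive: no — 1 R 2 and 2 R 3, but not 1 R 3.

No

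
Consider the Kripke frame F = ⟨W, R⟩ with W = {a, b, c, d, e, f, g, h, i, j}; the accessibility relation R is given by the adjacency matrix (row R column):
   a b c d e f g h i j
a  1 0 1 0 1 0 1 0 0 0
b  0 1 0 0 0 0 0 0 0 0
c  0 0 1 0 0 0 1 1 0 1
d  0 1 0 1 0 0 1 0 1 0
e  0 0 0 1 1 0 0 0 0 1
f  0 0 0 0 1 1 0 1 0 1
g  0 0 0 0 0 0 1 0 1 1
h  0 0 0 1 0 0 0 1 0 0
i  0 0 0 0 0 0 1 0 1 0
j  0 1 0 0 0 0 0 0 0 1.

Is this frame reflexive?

Yes

Reflexive: yes — every world is R-related to itself.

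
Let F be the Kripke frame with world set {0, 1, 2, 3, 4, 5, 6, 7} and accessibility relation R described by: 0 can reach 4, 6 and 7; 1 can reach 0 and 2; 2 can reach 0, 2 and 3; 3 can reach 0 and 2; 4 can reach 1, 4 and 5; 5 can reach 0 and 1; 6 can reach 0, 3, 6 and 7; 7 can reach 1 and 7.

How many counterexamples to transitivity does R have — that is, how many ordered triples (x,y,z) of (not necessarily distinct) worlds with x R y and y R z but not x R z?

Enumerating: (0,4,1), (0,4,5), (0,6,0), (0,6,3), (0,7,1), (1,0,4), (1,0,6), (1,0,7), (1,2,3), (2,0,4), (2,0,6), (2,0,7), … and 16 more.
Total: 28.

28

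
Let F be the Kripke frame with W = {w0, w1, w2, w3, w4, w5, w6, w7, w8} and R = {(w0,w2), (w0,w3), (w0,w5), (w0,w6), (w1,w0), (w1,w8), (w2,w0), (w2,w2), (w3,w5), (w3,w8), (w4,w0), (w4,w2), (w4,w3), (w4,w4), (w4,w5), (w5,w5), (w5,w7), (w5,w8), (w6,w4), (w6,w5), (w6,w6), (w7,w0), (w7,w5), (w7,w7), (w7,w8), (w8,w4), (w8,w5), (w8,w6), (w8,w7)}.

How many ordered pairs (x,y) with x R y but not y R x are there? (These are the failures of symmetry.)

Enumerating: (w0,w3), (w0,w5), (w0,w6), (w1,w0), (w1,w8), (w3,w5), (w3,w8), (w4,w0), (w4,w2), (w4,w3), (w4,w5), (w6,w4), (w6,w5), (w7,w0), (w8,w4), (w8,w6).

16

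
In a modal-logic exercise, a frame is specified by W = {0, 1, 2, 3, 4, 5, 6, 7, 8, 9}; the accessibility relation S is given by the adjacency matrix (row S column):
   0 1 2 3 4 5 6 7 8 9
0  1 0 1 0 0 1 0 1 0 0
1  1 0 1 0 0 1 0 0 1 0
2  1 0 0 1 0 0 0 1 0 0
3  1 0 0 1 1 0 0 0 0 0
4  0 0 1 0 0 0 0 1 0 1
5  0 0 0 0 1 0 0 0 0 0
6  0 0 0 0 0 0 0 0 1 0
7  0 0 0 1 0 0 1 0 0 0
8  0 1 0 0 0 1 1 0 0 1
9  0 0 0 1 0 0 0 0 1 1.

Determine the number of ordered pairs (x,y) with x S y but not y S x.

Enumerating: (0,5), (0,7), (1,0), (1,2), (1,5), (2,3), (2,7), (3,0), (3,4), (4,2), (4,7), (4,9), (5,4), (7,3), (7,6), (8,5), (9,3).

17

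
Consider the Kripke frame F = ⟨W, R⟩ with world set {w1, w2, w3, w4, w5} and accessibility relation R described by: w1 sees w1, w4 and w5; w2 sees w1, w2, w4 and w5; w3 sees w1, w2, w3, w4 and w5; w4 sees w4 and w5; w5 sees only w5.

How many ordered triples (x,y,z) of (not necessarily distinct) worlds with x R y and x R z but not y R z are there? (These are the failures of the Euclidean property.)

Enumerating: (w1,w4,w1), (w1,w5,w1), (w1,w5,w4), (w2,w1,w2), (w2,w4,w1), (w2,w4,w2), (w2,w5,w1), (w2,w5,w2), (w2,w5,w4), (w3,w1,w2), (w3,w1,w3), (w3,w2,w3), … and 8 more.
Total: 20.

20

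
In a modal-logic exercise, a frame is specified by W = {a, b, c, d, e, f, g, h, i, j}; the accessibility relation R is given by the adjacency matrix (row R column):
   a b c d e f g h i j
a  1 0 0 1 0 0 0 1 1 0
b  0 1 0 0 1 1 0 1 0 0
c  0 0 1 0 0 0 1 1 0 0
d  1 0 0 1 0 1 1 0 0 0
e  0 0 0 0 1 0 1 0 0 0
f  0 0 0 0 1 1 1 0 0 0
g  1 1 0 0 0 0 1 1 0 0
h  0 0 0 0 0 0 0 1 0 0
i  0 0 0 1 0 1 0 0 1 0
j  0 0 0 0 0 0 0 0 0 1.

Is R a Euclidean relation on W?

No

Euclidean: no — a R d and a R h, but not d R h.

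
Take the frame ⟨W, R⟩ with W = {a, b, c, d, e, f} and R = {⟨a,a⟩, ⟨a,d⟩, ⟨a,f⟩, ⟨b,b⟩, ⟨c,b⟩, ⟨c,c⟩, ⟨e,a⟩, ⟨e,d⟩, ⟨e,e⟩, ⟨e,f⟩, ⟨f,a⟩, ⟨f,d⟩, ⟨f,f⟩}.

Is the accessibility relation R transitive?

Yes

Transitive: yes — every two-step R-path is closed by a direct edge.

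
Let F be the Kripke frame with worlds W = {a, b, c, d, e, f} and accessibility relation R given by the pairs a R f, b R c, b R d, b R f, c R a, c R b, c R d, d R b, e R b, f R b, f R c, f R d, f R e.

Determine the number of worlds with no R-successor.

R is serial; there are no such worlds.

0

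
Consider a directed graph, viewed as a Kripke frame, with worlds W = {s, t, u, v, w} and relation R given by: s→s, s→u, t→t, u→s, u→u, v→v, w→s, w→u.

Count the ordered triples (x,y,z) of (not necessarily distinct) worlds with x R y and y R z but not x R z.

0

R is transitive; there are no such tuples.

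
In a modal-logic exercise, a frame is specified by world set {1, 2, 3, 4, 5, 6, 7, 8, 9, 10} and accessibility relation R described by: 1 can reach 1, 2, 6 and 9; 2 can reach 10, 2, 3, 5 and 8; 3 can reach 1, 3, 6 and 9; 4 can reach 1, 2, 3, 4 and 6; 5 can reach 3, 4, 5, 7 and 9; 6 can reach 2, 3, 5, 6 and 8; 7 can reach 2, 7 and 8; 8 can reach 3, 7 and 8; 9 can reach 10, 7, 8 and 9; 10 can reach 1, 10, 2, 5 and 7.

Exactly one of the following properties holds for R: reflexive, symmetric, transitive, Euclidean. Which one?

reflexive

Reflexive: yes — every world is R-related to itself.
Symmetric: no — 1 R 2 but not 2 R 1.
Transitive: no — 1 R 2 and 2 R 10, but not 1 R 10.
Euclidean: no — 1 R 2 and 1 R 6, but not 2 R 6.
Only reflexive holds.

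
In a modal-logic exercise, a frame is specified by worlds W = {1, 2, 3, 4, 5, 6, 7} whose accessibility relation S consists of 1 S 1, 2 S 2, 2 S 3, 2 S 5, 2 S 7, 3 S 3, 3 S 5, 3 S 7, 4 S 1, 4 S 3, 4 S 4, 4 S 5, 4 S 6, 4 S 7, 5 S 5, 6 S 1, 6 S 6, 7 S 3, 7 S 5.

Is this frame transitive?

Transitive: no — 7 S 3 and 3 S 7, but not 7 S 7.

No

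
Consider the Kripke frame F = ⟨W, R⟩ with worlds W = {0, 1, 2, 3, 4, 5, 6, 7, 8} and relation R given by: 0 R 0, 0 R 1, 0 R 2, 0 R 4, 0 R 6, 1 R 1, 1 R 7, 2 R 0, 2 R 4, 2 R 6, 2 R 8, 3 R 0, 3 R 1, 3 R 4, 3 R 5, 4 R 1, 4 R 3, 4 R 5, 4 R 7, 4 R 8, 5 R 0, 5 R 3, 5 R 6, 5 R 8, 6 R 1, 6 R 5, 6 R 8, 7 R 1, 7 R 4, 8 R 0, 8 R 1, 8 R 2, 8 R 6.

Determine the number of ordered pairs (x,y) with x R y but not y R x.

Enumerating: (0,1), (0,4), (0,6), (2,4), (2,6), (3,0), (3,1), (4,1), (4,5), (4,8), (5,0), (5,8), (6,1), (8,0), (8,1).

15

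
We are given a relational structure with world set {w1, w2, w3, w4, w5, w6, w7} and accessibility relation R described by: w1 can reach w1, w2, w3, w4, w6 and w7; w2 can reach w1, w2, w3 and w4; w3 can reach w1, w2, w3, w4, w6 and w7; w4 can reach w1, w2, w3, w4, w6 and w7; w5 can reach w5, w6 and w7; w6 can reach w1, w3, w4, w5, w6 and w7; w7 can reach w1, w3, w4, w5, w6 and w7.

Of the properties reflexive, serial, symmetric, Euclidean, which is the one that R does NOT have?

Reflexive: yes — every world is R-related to itself.
Serial: yes — every world has a successor (e.g. w1 R w1).
Symmetric: yes — every pair in R has its reverse in R.
Euclidean: no — w1 R w2 and w1 R w6, but not w2 R w6.
Only Euclidean fails.

Euclidean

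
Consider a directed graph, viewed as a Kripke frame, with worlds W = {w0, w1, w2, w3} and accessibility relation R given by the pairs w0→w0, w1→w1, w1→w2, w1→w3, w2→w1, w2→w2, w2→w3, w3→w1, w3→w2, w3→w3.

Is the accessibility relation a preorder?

Reflexive: yes — every world is R-related to itself.
Transitive: yes — every two-step R-path is closed by a direct edge.
So R is a preorder.

Yes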